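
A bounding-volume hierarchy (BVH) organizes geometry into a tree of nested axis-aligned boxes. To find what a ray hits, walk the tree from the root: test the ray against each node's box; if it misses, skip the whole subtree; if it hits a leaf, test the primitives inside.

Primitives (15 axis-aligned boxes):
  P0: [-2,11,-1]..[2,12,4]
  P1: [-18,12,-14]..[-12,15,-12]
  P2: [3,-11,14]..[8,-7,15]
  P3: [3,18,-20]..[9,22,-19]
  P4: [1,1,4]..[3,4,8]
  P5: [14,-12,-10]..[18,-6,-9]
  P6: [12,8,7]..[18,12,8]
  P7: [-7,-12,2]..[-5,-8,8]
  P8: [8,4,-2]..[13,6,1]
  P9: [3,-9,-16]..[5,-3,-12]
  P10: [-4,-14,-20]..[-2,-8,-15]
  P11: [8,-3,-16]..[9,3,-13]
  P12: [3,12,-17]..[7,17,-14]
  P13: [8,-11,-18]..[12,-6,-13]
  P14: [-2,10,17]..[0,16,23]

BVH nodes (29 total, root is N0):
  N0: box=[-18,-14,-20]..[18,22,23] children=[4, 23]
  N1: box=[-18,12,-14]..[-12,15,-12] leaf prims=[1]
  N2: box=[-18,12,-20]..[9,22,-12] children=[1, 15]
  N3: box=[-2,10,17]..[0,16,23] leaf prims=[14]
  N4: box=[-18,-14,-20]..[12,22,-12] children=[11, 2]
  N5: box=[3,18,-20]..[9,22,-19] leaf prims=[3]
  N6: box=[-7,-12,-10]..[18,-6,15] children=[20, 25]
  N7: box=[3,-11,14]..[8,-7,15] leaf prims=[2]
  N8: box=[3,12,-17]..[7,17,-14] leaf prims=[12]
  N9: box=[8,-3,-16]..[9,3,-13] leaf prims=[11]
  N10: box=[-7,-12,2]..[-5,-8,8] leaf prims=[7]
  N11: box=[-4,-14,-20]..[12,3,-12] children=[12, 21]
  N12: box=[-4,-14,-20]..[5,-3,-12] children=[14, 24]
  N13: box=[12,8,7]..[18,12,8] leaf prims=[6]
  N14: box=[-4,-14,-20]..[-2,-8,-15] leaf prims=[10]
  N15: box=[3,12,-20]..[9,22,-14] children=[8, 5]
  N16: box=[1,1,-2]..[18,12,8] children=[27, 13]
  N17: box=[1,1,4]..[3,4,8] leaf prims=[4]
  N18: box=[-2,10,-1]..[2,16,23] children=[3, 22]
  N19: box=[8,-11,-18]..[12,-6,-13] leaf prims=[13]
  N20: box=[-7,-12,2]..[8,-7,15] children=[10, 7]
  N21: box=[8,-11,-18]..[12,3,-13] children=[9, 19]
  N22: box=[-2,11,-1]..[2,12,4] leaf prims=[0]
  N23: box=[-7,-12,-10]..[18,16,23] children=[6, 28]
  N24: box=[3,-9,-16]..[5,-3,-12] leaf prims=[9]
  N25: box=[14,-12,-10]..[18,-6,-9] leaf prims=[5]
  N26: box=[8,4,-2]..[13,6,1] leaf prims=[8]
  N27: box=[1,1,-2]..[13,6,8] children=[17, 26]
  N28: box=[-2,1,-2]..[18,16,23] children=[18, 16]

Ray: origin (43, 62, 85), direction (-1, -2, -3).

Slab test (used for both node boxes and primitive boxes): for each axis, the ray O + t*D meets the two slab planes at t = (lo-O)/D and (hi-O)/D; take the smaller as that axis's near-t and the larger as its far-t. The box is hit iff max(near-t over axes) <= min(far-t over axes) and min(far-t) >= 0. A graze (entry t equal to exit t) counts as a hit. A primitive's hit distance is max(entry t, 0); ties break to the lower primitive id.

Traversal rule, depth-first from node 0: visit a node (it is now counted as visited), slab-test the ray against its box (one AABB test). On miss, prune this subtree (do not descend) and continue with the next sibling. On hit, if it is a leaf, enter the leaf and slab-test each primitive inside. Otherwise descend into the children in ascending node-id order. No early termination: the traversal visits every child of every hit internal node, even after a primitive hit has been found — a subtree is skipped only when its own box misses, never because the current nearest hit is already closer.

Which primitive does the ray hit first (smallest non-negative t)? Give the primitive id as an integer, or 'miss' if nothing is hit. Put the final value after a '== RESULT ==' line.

Trace the traversal:
N0 x:[25,61] y:[20,38] z:[62/3,35] -> hit [25,35], descend [4, 23]
  N4 x:[31,61] y:[20,38] z:[97/3,35] -> hit [97/3,35], descend [2, 11]
    N2 x:[34,61] y:[20,25] z:[97/3,35] -> miss, prune
    N11 x:[31,47] y:[59/2,38] z:[97/3,35] -> hit [97/3,35], descend [12, 21]
      N12 x:[38,47] y:[65/2,38] z:[97/3,35] -> miss, prune
      N21 x:[31,35] y:[59/2,73/2] z:[98/3,103/3] -> hit [98/3,103/3], descend [9, 19]
        N9 x:[34,35] y:[59/2,65/2] z:[98/3,101/3] -> miss, prune
        N19 x:[31,35] y:[34,73/2] z:[98/3,103/3] -> hit [34,103/3] leaf, test {P13@t=34}
  N23 x:[25,50] y:[23,37] z:[62/3,95/3] -> hit [25,95/3], descend [6, 28]
    N6 x:[25,50] y:[34,37] z:[70/3,95/3] -> miss, prune
    N28 x:[25,45] y:[23,61/2] z:[62/3,29] -> hit [25,29], descend [16, 18]
      N16 x:[25,42] y:[25,61/2] z:[77/3,29] -> hit [77/3,29], descend [13, 27]
        N13 x:[25,31] y:[25,27] z:[77/3,26] -> hit [77/3,26] leaf, test {P6@t=77/3}
        N27 x:[30,42] y:[28,61/2] z:[77/3,29] -> miss, prune
      N18 x:[41,45] y:[23,26] z:[62/3,86/3] -> miss, prune

Summary -> nodes [0, 4, 2, 11, 12, 21, 9, 19, 23, 6, 28, 16, 13, 27, 18]; box-tests=15; leaf-entries=2; first=P6

== RESULT ==
6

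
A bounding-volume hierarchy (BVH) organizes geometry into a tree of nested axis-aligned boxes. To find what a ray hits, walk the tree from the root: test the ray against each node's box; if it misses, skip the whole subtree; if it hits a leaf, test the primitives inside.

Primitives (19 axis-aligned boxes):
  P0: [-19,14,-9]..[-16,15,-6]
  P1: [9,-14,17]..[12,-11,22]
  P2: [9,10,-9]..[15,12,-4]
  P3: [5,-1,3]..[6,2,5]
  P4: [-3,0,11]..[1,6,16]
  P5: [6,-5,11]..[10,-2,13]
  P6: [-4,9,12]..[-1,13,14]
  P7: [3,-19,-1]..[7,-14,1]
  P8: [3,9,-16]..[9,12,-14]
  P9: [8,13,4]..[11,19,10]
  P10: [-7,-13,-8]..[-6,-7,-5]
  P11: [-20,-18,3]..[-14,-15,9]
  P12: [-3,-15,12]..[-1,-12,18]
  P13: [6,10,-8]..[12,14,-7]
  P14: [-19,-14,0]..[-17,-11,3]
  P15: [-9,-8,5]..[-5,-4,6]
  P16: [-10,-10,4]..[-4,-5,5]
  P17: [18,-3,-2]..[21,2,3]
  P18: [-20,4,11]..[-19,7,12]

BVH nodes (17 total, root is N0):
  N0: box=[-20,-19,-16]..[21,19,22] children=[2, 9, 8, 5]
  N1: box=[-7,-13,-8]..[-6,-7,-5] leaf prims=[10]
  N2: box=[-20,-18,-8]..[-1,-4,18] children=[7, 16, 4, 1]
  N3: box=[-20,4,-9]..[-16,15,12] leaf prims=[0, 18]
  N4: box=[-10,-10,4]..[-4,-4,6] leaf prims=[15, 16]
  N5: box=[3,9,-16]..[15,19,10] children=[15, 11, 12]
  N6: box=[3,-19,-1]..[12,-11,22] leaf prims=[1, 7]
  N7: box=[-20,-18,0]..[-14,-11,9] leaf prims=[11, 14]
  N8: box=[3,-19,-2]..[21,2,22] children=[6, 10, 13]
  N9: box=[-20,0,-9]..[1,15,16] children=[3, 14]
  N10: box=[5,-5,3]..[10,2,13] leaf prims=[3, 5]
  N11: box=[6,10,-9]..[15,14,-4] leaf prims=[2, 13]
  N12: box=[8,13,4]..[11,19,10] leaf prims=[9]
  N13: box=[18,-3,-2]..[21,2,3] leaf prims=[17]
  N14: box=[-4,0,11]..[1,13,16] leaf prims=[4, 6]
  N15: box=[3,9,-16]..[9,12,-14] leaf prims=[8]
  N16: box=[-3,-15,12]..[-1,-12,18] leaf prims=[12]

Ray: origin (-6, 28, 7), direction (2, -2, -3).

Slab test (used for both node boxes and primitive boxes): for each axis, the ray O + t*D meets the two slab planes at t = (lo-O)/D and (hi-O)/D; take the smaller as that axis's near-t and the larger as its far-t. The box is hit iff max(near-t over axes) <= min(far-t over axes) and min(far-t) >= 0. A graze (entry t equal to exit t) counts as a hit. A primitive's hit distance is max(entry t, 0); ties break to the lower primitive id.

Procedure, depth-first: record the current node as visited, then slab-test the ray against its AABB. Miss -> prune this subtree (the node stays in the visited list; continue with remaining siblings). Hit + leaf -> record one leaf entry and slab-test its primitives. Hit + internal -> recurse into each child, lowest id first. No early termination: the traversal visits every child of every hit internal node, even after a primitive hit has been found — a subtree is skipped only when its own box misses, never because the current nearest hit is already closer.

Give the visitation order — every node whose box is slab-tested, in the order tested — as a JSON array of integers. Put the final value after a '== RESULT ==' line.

Walk:
N0 x:[-7,27/2] y:[9/2,47/2] z:[-5,23/3] -> hit [9/2,23/3], descend [2, 5, 8, 9]
  N2 x:[-7,5/2] y:[16,23] z:[-11/3,5] -> miss, prune
  N5 x:[9/2,21/2] y:[9/2,19/2] z:[-1,23/3] -> hit [9/2,23/3], descend [11, 12, 15]
    N11 x:[6,21/2] y:[7,9] z:[11/3,16/3] -> miss, prune
    N12 x:[7,17/2] y:[9/2,15/2] z:[-1,1] -> miss, prune
    N15 x:[9/2,15/2] y:[8,19/2] z:[7,23/3] -> miss, prune
  N8 x:[9/2,27/2] y:[13,47/2] z:[-5,3] -> miss, prune
  N9 x:[-7,7/2] y:[13/2,14] z:[-3,16/3] -> miss, prune

Summary -> nodes [0, 2, 5, 11, 12, 15, 8, 9]; box-tests=8; leaf-entries=0; first=miss

== RESULT ==
[0, 2, 5, 11, 12, 15, 8, 9]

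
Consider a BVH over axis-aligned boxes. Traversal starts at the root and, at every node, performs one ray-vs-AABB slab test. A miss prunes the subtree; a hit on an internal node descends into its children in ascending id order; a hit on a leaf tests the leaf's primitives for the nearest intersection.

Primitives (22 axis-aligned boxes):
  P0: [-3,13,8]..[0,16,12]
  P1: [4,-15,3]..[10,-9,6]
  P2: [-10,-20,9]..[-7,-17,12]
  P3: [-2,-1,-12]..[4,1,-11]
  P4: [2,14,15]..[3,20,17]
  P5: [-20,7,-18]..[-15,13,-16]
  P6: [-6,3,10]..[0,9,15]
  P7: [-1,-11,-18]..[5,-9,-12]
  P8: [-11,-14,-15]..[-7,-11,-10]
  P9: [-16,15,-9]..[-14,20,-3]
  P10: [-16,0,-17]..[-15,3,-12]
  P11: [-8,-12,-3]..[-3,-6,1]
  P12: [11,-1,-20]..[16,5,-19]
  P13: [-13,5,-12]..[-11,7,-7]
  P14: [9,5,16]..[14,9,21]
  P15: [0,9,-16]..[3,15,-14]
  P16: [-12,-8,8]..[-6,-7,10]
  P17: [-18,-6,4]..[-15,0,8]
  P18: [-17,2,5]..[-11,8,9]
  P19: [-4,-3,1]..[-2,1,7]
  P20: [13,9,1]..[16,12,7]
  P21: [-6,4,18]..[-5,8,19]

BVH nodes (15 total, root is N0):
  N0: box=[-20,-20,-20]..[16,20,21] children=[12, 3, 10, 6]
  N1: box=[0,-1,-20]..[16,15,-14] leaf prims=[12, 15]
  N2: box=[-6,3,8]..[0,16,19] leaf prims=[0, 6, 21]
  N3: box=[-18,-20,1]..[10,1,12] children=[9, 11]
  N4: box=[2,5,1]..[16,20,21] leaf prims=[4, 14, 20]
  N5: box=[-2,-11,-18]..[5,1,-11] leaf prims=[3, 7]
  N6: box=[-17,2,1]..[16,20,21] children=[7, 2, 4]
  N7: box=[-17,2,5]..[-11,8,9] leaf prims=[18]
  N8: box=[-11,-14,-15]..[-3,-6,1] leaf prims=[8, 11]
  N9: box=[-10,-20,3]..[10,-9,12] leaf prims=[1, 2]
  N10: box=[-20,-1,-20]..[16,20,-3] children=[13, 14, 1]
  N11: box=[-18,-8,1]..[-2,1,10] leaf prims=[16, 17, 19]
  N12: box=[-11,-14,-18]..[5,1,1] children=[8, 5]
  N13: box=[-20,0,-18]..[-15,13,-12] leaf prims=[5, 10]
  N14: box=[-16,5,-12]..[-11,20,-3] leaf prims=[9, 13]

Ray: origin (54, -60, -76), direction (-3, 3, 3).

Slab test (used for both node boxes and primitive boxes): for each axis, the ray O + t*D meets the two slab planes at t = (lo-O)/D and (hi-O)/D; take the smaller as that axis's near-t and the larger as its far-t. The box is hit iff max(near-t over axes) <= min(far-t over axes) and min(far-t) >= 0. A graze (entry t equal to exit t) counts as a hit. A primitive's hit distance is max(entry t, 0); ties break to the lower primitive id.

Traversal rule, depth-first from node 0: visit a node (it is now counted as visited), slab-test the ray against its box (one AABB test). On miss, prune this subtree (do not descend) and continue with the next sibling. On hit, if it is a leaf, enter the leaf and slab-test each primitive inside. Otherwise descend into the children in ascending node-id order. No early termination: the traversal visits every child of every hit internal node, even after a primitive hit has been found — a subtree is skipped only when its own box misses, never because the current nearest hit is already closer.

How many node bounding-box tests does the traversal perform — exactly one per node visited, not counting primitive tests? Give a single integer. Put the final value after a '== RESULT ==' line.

Traverse from the root:
N0 x:[38/3,74/3] y:[40/3,80/3] z:[56/3,97/3] -> hit [56/3,74/3], descend [3, 6, 10, 12]
  N3 x:[44/3,24] y:[40/3,61/3] z:[77/3,88/3] -> miss, prune
  N6 x:[38/3,71/3] y:[62/3,80/3] z:[77/3,97/3] -> miss, prune
  N10 x:[38/3,74/3] y:[59/3,80/3] z:[56/3,73/3] -> hit [59/3,73/3], descend [1, 13, 14]
    N1 x:[38/3,18] y:[59/3,25] z:[56/3,62/3] -> miss, prune
    N13 x:[23,74/3] y:[20,73/3] z:[58/3,64/3] -> miss, prune
    N14 x:[65/3,70/3] y:[65/3,80/3] z:[64/3,73/3] -> hit [65/3,70/3] leaf, test {P9(miss), P13@t=65/3}
  N12 x:[49/3,65/3] y:[46/3,61/3] z:[58/3,77/3] -> hit [58/3,61/3], descend [5, 8]
    N5 x:[49/3,56/3] y:[49/3,61/3] z:[58/3,65/3] -> miss, prune
    N8 x:[19,65/3] y:[46/3,18] z:[61/3,77/3] -> miss, prune

Summary -> nodes [0, 3, 6, 10, 1, 13, 14, 12, 5, 8]; box-tests=10; leaf-entries=1; first=P13

== RESULT ==
10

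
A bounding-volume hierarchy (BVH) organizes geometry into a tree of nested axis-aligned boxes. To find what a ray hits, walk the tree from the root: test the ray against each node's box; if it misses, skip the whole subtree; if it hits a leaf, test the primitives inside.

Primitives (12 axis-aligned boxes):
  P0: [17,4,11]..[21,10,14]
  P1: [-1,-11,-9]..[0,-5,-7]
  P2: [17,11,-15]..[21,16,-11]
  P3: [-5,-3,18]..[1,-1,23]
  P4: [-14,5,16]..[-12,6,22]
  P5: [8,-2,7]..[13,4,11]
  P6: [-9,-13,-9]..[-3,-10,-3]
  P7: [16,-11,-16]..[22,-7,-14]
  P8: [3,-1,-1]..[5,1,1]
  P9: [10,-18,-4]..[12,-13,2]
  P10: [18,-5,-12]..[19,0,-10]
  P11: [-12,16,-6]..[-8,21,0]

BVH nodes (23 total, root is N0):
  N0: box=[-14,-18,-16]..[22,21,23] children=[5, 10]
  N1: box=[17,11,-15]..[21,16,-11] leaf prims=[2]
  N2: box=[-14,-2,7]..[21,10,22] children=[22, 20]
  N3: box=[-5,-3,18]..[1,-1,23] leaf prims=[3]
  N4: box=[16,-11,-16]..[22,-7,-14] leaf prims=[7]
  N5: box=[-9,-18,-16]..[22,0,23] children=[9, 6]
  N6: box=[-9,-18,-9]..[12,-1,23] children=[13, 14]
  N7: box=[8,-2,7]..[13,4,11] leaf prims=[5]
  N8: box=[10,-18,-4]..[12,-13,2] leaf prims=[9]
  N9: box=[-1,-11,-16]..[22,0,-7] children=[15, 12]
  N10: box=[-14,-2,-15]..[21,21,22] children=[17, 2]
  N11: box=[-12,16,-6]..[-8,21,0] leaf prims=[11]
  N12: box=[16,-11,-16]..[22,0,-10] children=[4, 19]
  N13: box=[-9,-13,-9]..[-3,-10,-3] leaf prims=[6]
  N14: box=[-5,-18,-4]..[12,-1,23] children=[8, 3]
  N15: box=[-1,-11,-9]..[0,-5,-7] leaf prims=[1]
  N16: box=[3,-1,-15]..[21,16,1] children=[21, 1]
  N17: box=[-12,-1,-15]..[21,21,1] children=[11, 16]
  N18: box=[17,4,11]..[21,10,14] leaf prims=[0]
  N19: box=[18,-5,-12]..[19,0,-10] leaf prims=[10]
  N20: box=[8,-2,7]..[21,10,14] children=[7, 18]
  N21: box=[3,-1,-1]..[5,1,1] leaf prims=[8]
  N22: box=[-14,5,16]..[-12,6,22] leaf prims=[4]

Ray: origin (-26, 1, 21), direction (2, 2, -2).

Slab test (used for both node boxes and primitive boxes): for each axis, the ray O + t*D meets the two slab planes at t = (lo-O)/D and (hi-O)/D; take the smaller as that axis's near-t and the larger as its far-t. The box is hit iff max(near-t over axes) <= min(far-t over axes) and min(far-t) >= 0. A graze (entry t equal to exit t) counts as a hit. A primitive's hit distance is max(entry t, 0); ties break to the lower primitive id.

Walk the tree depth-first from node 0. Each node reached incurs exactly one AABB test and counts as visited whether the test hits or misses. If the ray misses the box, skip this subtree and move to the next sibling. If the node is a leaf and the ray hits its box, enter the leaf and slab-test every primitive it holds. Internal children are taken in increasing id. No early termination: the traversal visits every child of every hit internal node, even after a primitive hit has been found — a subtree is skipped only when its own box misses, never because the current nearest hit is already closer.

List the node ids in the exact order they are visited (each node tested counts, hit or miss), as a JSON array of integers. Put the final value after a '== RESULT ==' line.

Trace the traversal:
N0 x:[6,24] y:[-19/2,10] z:[-1,37/2] -> hit [6,10], descend [5, 10]
  N5 x:[17/2,24] y:[-19/2,-1/2] z:[-1,37/2] -> miss, prune
  N10 x:[6,47/2] y:[-3/2,10] z:[-1/2,18] -> hit [6,10], descend [2, 17]
    N2 x:[6,47/2] y:[-3/2,9/2] z:[-1/2,7] -> miss, prune
    N17 x:[7,47/2] y:[-1,10] z:[10,18] -> hit [10,10], descend [11, 16]
      N11 x:[7,9] y:[15/2,10] z:[21/2,27/2] -> miss, prune
      N16 x:[29/2,47/2] y:[-1,15/2] z:[10,18] -> miss, prune

order=[0, 5, 10, 2, 17, 11, 16]  |boxes|=7  |leaves|=0  hit=miss

== RESULT ==
[0, 5, 10, 2, 17, 11, 16]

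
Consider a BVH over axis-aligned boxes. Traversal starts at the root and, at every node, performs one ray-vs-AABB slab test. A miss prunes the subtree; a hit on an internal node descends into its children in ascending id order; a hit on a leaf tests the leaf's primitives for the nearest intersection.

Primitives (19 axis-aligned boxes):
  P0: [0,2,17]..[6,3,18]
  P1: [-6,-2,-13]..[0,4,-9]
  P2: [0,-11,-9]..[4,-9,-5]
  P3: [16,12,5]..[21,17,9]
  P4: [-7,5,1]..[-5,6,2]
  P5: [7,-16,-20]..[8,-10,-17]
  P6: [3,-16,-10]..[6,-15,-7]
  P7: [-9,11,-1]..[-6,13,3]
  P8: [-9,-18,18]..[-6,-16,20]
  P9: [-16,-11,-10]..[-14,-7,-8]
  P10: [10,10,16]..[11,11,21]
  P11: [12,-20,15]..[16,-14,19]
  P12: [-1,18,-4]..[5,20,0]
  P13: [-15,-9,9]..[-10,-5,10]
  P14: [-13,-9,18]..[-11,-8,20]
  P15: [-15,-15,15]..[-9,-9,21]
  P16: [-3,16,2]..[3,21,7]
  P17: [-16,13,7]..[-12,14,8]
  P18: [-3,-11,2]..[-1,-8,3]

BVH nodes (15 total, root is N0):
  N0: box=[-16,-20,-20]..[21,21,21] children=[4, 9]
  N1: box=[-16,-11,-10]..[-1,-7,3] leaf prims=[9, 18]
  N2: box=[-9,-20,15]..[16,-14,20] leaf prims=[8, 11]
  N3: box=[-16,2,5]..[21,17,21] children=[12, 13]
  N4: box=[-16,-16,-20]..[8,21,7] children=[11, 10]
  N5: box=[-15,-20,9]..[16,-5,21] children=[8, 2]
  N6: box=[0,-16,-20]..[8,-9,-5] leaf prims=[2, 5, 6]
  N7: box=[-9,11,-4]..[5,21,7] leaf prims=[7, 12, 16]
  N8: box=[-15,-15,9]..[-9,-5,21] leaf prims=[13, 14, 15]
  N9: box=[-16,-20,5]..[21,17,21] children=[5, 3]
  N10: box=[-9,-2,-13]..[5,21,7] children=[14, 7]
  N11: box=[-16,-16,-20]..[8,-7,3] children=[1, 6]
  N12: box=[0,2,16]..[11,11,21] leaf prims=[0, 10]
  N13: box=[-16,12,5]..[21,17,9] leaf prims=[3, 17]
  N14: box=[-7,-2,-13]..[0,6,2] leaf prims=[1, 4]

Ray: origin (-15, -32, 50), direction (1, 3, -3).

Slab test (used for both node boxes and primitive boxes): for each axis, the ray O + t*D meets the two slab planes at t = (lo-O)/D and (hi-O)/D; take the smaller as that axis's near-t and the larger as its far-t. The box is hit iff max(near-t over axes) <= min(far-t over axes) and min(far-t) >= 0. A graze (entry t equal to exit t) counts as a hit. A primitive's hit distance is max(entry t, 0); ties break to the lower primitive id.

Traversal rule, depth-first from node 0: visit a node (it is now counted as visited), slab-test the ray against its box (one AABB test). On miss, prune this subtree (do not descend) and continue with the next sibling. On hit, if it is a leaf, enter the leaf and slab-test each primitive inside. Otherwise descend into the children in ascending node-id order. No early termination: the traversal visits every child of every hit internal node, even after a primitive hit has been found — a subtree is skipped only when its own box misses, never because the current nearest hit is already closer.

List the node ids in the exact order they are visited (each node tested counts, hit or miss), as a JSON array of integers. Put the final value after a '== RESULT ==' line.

Walk:
N0 x:[-1,36] y:[4,53/3] z:[29/3,70/3] -> hit [29/3,53/3], descend [4, 9]
  N4 x:[-1,23] y:[16/3,53/3] z:[43/3,70/3] -> hit [43/3,53/3], descend [10, 11]
    N10 x:[6,20] y:[10,53/3] z:[43/3,21] -> hit [43/3,53/3], descend [7, 14]
      N7 x:[6,20] y:[43/3,53/3] z:[43/3,18] -> hit [43/3,53/3] leaf, test {P7(miss), P12@t=50/3, P16@t=16}
      N14 x:[8,15] y:[10,38/3] z:[16,21] -> miss, prune
    N11 x:[-1,23] y:[16/3,25/3] z:[47/3,70/3] -> miss, prune
  N9 x:[-1,36] y:[4,49/3] z:[29/3,15] -> hit [29/3,15], descend [3, 5]
    N3 x:[-1,36] y:[34/3,49/3] z:[29/3,15] -> hit [34/3,15], descend [12, 13]
      N12 x:[15,26] y:[34/3,43/3] z:[29/3,34/3] -> miss, prune
      N13 x:[-1,36] y:[44/3,49/3] z:[41/3,15] -> hit [44/3,15] leaf, test {P3(miss), P17(miss)}
    N5 x:[0,31] y:[4,9] z:[29/3,41/3] -> miss, prune

order=[0, 4, 10, 7, 14, 11, 9, 3, 12, 13, 5]  |boxes|=11  |leaves|=2  hit=P16

== RESULT ==
[0, 4, 10, 7, 14, 11, 9, 3, 12, 13, 5]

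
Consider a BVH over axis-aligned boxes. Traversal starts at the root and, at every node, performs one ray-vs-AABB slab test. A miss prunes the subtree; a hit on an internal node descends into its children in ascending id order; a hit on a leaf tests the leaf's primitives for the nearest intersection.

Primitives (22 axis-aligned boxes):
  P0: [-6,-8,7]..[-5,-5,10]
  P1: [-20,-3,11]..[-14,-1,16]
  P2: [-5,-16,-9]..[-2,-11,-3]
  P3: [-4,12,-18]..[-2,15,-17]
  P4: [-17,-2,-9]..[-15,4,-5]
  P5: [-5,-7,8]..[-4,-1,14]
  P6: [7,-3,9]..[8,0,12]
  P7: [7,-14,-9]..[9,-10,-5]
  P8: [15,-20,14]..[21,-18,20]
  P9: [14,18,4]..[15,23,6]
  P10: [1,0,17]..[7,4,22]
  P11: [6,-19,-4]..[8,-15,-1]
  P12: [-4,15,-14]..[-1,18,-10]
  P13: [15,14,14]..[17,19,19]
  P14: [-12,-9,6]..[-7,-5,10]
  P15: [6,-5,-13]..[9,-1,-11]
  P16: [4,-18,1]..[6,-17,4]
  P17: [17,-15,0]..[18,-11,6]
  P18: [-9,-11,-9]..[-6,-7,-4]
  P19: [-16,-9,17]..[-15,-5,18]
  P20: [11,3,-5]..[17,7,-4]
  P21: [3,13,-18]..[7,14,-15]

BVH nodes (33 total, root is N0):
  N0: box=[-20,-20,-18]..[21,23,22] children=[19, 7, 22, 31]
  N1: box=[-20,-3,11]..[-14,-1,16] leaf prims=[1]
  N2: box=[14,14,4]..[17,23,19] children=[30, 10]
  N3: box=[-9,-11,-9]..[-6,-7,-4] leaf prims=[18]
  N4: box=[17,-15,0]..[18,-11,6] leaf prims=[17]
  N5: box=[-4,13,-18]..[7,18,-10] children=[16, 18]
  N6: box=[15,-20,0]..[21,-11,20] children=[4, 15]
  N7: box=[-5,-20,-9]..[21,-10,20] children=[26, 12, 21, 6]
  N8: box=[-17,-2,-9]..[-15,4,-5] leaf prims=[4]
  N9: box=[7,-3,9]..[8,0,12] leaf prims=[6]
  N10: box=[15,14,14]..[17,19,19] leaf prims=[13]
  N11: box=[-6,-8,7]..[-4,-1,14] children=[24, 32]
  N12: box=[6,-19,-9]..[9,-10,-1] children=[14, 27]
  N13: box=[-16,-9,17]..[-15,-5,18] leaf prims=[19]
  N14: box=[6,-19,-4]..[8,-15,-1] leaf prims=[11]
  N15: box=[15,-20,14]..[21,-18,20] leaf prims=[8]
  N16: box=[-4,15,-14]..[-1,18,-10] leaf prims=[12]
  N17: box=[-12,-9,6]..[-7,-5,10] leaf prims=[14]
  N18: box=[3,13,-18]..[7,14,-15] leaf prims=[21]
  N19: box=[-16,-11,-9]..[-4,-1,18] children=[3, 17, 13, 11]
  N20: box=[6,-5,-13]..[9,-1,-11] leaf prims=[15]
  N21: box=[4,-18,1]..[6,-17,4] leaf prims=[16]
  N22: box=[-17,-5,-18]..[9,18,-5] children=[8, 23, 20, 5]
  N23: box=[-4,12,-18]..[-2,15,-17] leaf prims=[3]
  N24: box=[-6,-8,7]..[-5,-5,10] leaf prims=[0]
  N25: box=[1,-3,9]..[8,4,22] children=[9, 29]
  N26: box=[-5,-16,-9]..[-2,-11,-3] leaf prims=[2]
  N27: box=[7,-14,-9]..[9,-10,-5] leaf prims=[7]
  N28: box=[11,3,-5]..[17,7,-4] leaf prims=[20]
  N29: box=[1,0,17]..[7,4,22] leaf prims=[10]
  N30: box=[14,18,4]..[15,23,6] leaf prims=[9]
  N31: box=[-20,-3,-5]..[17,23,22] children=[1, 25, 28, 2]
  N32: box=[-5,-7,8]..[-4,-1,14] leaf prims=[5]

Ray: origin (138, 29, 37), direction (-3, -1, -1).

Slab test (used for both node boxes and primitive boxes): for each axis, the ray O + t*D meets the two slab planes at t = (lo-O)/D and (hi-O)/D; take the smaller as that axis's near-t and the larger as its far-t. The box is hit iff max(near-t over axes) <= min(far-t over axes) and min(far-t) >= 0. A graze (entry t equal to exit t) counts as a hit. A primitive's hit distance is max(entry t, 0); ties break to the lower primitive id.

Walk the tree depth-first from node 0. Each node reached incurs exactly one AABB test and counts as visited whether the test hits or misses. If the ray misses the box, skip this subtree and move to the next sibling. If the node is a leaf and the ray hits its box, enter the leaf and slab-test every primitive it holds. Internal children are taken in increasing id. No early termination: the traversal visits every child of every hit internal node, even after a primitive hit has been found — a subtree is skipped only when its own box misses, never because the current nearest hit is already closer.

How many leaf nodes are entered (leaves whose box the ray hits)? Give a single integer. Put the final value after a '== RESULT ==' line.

Walk:
N0 x:[39,158/3] y:[6,49] z:[15,55] -> hit [39,49], descend [7, 19, 22, 31]
  N7 x:[39,143/3] y:[39,49] z:[17,46] -> hit [39,46], descend [6, 12, 21, 26]
    N6 x:[39,41] y:[40,49] z:[17,37] -> miss, prune
    N12 x:[43,44] y:[39,48] z:[38,46] -> hit [43,44], descend [14, 27]
      N14 x:[130/3,44] y:[44,48] z:[38,41] -> miss, prune
      N27 x:[43,131/3] y:[39,43] z:[42,46] -> hit [43,43] leaf, test {P7@t=43}
    N21 x:[44,134/3] y:[46,47] z:[33,36] -> miss, prune
    N26 x:[140/3,143/3] y:[40,45] z:[40,46] -> miss, prune
  N19 x:[142/3,154/3] y:[30,40] z:[19,46] -> miss, prune
  N22 x:[43,155/3] y:[11,34] z:[42,55] -> miss, prune
  N31 x:[121/3,158/3] y:[6,32] z:[15,42] -> miss, prune

order=[0, 7, 6, 12, 14, 27, 21, 26, 19, 22, 31]  |boxes|=11  |leaves|=1  hit=P7

== RESULT ==
1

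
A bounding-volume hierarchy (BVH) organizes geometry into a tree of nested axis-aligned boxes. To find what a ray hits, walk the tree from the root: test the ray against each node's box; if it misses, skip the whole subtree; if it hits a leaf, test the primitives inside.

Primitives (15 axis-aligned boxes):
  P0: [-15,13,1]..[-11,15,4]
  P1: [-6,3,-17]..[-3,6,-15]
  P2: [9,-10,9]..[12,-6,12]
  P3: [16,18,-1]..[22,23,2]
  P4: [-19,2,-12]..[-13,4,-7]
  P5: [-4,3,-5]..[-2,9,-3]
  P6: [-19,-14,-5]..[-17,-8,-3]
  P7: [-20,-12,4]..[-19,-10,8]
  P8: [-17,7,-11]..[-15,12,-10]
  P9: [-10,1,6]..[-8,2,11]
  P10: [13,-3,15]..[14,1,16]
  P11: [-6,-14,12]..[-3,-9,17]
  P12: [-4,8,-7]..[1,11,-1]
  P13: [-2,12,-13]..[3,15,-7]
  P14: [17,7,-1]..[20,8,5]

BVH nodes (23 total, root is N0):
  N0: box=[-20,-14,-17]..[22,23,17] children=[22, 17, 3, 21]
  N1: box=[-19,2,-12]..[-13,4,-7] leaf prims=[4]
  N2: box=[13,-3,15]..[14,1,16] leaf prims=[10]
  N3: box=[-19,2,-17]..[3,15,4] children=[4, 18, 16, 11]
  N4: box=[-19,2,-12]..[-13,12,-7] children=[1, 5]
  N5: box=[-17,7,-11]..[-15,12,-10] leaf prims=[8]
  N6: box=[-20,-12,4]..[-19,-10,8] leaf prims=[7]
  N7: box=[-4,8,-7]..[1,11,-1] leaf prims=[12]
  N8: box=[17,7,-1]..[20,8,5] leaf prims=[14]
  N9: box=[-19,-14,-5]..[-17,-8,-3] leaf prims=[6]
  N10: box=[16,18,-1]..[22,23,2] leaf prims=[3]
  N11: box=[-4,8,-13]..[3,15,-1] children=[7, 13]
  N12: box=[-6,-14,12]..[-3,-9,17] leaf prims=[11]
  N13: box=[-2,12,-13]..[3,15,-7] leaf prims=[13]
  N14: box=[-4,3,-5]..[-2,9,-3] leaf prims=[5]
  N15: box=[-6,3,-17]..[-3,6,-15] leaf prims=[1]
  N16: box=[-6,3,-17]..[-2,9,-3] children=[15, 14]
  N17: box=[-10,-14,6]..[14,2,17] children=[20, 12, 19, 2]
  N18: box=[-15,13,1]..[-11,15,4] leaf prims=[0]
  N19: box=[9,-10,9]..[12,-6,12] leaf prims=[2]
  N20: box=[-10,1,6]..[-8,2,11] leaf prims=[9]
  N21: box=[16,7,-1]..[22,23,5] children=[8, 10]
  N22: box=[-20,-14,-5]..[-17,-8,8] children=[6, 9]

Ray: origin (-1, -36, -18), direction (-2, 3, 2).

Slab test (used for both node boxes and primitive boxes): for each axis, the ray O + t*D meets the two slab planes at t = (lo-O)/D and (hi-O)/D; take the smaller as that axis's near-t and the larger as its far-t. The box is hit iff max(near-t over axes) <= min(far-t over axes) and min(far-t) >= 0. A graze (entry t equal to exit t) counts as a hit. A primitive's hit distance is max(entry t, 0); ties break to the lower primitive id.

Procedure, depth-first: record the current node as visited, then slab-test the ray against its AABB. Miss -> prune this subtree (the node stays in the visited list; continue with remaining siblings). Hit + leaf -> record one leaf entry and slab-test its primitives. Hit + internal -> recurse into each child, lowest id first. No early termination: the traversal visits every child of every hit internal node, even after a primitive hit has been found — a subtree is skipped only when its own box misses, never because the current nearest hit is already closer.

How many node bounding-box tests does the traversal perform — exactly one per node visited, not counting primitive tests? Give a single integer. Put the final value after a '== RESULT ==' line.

Trace the traversal:
N0 x:[-23/2,19/2] y:[22/3,59/3] z:[1/2,35/2] -> hit [22/3,19/2], descend [3, 17, 21, 22]
  N3 x:[-2,9] y:[38/3,17] z:[1/2,11] -> miss, prune
  N17 x:[-15/2,9/2] y:[22/3,38/3] z:[12,35/2] -> miss, prune
  N21 x:[-23/2,-17/2] y:[43/3,59/3] z:[17/2,23/2] -> miss, prune
  N22 x:[8,19/2] y:[22/3,28/3] z:[13/2,13] -> hit [8,28/3], descend [6, 9]
    N6 x:[9,19/2] y:[8,26/3] z:[11,13] -> miss, prune
    N9 x:[8,9] y:[22/3,28/3] z:[13/2,15/2] -> miss, prune

Visited [0, 3, 17, 21, 22, 6, 9]. Tests: 7 box, 0 leaf. Nearest: miss.

== RESULT ==
7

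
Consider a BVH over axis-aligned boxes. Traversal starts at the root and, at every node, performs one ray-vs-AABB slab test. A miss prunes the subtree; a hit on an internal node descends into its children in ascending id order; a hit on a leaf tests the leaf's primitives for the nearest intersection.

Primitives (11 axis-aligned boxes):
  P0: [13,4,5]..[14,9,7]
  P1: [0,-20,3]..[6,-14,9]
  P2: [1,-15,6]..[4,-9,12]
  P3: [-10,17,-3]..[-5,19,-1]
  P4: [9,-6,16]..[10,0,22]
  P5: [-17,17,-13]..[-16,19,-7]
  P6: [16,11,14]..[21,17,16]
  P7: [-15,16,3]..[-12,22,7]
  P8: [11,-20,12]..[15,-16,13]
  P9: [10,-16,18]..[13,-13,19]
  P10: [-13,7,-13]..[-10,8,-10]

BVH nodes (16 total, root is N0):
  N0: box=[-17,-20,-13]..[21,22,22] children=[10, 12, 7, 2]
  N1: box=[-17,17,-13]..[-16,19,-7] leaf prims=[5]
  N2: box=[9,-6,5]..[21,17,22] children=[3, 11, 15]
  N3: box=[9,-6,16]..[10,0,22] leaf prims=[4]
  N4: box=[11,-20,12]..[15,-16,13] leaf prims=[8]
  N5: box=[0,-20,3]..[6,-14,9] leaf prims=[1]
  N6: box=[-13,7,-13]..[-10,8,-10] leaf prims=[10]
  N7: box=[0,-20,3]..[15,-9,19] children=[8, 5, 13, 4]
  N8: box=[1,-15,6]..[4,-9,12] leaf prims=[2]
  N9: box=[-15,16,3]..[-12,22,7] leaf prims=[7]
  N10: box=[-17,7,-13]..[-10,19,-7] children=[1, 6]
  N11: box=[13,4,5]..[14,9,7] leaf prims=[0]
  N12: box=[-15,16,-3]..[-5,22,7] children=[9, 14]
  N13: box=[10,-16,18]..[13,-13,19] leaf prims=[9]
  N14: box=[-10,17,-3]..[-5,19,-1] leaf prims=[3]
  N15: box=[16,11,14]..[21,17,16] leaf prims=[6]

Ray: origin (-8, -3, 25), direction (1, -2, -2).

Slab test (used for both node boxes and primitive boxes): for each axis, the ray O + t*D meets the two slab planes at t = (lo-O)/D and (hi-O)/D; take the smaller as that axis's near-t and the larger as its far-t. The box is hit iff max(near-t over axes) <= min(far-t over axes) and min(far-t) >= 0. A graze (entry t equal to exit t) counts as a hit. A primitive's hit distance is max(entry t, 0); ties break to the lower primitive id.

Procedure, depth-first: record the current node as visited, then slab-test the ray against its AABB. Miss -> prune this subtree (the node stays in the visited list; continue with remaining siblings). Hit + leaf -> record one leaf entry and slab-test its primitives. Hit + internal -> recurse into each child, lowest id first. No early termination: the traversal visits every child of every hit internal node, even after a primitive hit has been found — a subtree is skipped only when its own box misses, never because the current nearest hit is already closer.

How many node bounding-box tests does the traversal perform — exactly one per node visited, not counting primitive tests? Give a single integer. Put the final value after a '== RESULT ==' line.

Traverse from the root:
N0 x:[-9,29] y:[-25/2,17/2] z:[3/2,19] -> hit [3/2,17/2], descend [2, 7, 10, 12]
  N2 x:[17,29] y:[-10,3/2] z:[3/2,10] -> miss, prune
  N7 x:[8,23] y:[3,17/2] z:[3,11] -> hit [8,17/2], descend [4, 5, 8, 13]
    N4 x:[19,23] y:[13/2,17/2] z:[6,13/2] -> miss, prune
    N5 x:[8,14] y:[11/2,17/2] z:[8,11] -> hit [8,17/2] leaf, test {P1@t=8}
    N8 x:[9,12] y:[3,6] z:[13/2,19/2] -> miss, prune
    N13 x:[18,21] y:[5,13/2] z:[3,7/2] -> miss, prune
  N10 x:[-9,-2] y:[-11,-5] z:[16,19] -> miss, prune
  N12 x:[-7,3] y:[-25/2,-19/2] z:[9,14] -> miss, prune

Summary -> nodes [0, 2, 7, 4, 5, 8, 13, 10, 12]; box-tests=9; leaf-entries=1; first=P1

== RESULT ==
9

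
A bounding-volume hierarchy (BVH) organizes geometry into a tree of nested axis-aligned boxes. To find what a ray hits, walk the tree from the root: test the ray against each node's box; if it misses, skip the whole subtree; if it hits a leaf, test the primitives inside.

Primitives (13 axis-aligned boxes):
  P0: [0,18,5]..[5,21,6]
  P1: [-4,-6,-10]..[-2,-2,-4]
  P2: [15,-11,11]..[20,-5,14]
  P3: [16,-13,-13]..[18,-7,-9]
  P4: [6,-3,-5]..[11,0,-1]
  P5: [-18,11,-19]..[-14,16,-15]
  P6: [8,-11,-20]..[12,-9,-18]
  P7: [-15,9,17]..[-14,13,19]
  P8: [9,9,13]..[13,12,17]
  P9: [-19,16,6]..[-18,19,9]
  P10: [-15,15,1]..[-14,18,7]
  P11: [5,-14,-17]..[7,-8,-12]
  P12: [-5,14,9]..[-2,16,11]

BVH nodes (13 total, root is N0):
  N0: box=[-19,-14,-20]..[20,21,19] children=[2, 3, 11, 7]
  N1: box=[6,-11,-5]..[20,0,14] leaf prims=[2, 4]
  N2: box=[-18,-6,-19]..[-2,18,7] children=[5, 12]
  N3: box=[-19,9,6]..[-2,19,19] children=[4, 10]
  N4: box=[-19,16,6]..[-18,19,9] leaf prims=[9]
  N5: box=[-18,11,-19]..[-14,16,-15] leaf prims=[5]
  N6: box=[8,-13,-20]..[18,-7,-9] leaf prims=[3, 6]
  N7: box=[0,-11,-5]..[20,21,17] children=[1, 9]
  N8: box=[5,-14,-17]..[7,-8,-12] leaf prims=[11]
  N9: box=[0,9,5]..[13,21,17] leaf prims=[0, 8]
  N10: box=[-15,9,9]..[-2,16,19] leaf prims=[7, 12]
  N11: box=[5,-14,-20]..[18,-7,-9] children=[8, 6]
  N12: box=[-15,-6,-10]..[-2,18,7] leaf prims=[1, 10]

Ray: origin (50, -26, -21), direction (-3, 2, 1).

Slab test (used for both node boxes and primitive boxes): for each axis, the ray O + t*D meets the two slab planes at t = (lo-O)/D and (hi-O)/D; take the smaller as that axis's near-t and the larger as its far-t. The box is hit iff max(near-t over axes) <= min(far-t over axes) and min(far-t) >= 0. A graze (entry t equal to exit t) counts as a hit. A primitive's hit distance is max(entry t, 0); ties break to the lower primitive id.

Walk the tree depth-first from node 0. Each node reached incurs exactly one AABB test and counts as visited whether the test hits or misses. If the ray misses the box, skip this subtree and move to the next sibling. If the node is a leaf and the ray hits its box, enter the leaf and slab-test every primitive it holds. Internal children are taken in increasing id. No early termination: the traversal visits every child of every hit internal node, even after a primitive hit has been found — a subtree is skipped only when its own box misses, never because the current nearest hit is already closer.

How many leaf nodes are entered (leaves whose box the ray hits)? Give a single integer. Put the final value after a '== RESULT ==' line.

Walk:
N0 x:[10,23] y:[6,47/2] z:[1,40] -> hit [10,23], descend [2, 3, 7, 11]
  N2 x:[52/3,68/3] y:[10,22] z:[2,28] -> hit [52/3,22], descend [5, 12]
    N5 x:[64/3,68/3] y:[37/2,21] z:[2,6] -> miss, prune
    N12 x:[52/3,65/3] y:[10,22] z:[11,28] -> hit [52/3,65/3] leaf, test {P1(miss), P10(miss)}
  N3 x:[52/3,23] y:[35/2,45/2] z:[27,40] -> miss, prune
  N7 x:[10,50/3] y:[15/2,47/2] z:[16,38] -> hit [16,50/3], descend [1, 9]
    N1 x:[10,44/3] y:[15/2,13] z:[16,35] -> miss, prune
    N9 x:[37/3,50/3] y:[35/2,47/2] z:[26,38] -> miss, prune
  N11 x:[32/3,15] y:[6,19/2] z:[1,12] -> miss, prune

9 AABB tests over nodes [0, 2, 5, 12, 3, 7, 1, 9, 11]; 1 leaf entered; closest miss.

== RESULT ==
1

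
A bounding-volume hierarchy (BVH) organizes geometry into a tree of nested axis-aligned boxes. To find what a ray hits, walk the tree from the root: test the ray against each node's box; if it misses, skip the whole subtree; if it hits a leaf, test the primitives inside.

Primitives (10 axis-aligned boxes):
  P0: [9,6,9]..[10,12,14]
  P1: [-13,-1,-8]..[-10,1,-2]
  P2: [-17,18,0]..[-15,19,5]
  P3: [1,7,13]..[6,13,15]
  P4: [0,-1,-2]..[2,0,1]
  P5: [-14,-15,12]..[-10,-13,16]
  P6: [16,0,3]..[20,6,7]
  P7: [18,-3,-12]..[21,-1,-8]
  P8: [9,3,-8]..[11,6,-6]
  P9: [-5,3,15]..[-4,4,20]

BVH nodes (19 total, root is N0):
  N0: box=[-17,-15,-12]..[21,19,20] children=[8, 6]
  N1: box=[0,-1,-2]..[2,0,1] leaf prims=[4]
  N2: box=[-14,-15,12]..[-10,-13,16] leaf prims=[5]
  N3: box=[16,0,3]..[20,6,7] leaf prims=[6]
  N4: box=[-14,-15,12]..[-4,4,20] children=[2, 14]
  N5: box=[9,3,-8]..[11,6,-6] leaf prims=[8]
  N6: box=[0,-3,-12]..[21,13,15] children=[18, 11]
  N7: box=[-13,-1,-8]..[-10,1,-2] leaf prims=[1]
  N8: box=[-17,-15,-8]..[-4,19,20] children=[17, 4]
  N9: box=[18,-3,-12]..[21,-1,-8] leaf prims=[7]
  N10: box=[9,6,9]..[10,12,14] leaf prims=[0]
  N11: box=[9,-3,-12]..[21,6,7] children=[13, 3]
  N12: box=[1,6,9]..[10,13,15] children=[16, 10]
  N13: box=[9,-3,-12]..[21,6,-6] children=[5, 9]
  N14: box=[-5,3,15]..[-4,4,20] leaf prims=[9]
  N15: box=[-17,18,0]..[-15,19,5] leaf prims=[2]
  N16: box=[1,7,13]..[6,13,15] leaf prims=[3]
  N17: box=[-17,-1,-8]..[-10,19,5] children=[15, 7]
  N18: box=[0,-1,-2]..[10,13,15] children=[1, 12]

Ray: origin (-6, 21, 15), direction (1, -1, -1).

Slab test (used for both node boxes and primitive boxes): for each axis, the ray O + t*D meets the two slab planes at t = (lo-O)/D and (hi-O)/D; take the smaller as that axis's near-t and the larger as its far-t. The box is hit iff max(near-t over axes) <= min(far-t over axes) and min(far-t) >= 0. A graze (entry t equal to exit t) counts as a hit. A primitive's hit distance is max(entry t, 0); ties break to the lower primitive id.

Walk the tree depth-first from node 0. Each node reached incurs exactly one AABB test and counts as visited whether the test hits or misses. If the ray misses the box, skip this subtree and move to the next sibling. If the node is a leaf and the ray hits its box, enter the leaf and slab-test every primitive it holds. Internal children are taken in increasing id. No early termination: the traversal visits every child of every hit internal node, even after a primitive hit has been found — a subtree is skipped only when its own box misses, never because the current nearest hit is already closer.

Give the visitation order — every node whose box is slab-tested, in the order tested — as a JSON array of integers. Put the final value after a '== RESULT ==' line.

Traverse from the root:
N0 x:[-11,27] y:[2,36] z:[-5,27] -> hit [2,27], descend [6, 8]
  N6 x:[6,27] y:[8,24] z:[0,27] -> hit [8,24], descend [11, 18]
    N11 x:[15,27] y:[15,24] z:[8,27] -> hit [15,24], descend [3, 13]
      N3 x:[22,26] y:[15,21] z:[8,12] -> miss, prune
      N13 x:[15,27] y:[15,24] z:[21,27] -> hit [21,24], descend [5, 9]
        N5 x:[15,17] y:[15,18] z:[21,23] -> miss, prune
        N9 x:[24,27] y:[22,24] z:[23,27] -> hit [24,24] leaf, test {P7@t=24}
    N18 x:[6,16] y:[8,22] z:[0,17] -> hit [8,16], descend [1, 12]
      N1 x:[6,8] y:[21,22] z:[14,17] -> miss, prune
      N12 x:[7,16] y:[8,15] z:[0,6] -> miss, prune
  N8 x:[-11,2] y:[2,36] z:[-5,23] -> hit [2,2], descend [4, 17]
    N4 x:[-8,2] y:[17,36] z:[-5,3] -> miss, prune
    N17 x:[-11,-4] y:[2,22] z:[10,23] -> miss, prune

order=[0, 6, 11, 3, 13, 5, 9, 18, 1, 12, 8, 4, 17]  |boxes|=13  |leaves|=1  hit=P7

== RESULT ==
[0, 6, 11, 3, 13, 5, 9, 18, 1, 12, 8, 4, 17]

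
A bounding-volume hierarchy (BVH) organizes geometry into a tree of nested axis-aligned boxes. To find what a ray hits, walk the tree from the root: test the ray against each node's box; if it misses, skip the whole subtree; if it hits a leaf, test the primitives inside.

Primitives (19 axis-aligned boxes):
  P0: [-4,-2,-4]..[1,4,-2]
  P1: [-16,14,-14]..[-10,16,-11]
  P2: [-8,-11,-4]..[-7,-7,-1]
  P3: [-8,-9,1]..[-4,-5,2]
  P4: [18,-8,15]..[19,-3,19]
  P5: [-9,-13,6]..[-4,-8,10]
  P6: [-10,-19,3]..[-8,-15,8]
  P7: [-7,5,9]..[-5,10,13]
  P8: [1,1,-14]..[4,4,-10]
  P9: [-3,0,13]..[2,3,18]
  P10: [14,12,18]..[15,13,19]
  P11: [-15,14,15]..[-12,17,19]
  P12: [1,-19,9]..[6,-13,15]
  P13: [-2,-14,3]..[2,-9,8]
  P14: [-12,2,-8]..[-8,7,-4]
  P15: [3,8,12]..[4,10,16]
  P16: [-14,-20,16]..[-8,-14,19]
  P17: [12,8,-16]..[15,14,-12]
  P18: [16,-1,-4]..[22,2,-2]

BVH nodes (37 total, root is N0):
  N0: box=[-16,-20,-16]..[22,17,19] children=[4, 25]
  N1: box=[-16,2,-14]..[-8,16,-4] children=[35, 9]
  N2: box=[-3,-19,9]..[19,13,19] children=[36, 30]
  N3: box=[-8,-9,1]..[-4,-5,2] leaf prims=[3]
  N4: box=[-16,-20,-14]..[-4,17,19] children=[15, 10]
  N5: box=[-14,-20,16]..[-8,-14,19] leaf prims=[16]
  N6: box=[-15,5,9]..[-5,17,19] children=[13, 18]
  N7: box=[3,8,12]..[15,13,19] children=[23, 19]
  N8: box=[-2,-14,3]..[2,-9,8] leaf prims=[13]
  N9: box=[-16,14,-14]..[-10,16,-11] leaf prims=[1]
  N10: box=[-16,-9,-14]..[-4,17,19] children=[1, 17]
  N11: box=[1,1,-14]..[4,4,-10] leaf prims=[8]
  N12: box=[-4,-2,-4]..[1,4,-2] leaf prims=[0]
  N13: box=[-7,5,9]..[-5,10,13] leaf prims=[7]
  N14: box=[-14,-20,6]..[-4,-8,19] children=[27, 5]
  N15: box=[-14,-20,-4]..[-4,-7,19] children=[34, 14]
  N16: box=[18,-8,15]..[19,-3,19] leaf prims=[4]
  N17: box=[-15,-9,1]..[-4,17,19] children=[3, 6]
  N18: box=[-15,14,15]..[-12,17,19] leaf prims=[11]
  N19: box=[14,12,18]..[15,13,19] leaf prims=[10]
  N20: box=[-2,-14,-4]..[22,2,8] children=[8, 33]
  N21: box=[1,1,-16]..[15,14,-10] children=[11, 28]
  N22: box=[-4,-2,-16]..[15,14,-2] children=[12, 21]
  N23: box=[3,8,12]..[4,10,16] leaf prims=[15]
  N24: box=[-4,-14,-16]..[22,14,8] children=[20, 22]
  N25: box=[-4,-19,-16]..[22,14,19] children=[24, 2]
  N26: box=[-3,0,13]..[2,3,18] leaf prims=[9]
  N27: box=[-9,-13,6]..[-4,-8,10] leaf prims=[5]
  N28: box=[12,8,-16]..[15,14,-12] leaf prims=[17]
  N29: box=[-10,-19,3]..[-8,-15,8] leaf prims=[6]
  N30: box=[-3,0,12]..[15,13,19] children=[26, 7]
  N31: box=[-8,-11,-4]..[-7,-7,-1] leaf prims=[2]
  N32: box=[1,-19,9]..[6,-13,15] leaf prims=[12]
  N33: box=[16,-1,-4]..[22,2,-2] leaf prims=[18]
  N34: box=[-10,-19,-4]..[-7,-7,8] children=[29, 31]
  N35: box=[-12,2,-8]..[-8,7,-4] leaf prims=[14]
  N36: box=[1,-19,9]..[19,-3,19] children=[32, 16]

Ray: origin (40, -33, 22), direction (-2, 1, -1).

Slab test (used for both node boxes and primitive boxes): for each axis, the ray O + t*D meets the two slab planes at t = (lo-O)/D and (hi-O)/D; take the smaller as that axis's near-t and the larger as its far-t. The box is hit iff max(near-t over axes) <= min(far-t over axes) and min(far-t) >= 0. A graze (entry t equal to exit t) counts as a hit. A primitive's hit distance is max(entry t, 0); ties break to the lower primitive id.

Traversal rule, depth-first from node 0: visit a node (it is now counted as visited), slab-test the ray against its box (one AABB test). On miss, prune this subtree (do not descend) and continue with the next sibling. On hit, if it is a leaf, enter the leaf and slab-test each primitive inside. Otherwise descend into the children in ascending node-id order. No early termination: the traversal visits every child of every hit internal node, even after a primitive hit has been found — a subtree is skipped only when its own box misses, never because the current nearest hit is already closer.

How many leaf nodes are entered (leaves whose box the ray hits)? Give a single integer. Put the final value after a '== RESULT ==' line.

Traverse from the root:
N0 x:[9,28] y:[13,50] z:[3,38] -> hit [13,28], descend [4, 25]
  N4 x:[22,28] y:[13,50] z:[3,36] -> hit [22,28], descend [10, 15]
    N10 x:[22,28] y:[24,50] z:[3,36] -> hit [24,28], descend [1, 17]
      N1 x:[24,28] y:[35,49] z:[26,36] -> miss, prune
      N17 x:[22,55/2] y:[24,50] z:[3,21] -> miss, prune
    N15 x:[22,27] y:[13,26] z:[3,26] -> hit [22,26], descend [14, 34]
      N14 x:[22,27] y:[13,25] z:[3,16] -> miss, prune
      N34 x:[47/2,25] y:[14,26] z:[14,26] -> hit [47/2,25], descend [29, 31]
        N29 x:[24,25] y:[14,18] z:[14,19] -> miss, prune
        N31 x:[47/2,24] y:[22,26] z:[23,26] -> hit [47/2,24] leaf, test {P2@t=47/2}
  N25 x:[9,22] y:[14,47] z:[3,38] -> hit [14,22], descend [2, 24]
    N2 x:[21/2,43/2] y:[14,46] z:[3,13] -> miss, prune
    N24 x:[9,22] y:[19,47] z:[14,38] -> hit [19,22], descend [20, 22]
      N20 x:[9,21] y:[19,35] z:[14,26] -> hit [19,21], descend [8, 33]
        N8 x:[19,21] y:[19,24] z:[14,19] -> hit [19,19] leaf, test {P13@t=19}
        N33 x:[9,12] y:[32,35] z:[24,26] -> miss, prune
      N22 x:[25/2,22] y:[31,47] z:[24,38] -> miss, prune

Visited [0, 4, 10, 1, 17, 15, 14, 34, 29, 31, 25, 2, 24, 20, 8, 33, 22]. Tests: 17 box, 2 leaf. Nearest: P13.

== RESULT ==
2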